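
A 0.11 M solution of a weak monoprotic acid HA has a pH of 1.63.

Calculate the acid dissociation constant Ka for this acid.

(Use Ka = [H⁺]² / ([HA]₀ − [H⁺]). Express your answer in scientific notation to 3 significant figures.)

[H⁺] = 10^(−pH) = 10^(−1.63) = 2.344e-02 M. For HA ⇌ H⁺ + A⁻, Ka = [H⁺][A⁻]/[HA] = [H⁺]² / ([HA]₀ − [H⁺]) = (2.344e-02)² / (0.11 − 2.344e-02) = 6.35e-03.

K_a = 6.35e-03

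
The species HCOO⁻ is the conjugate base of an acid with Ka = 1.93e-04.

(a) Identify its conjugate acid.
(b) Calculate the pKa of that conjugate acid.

(a) The conjugate acid is formed by adding one H⁺ to HCOO⁻, giving HCOOH. (b) pKa = -log(Ka) = -log(1.93e-04) = 3.71.

Conjugate acid: HCOOH; pK_a = 3.71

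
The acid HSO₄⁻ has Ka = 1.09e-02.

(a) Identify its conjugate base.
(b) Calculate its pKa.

(a) The conjugate base is formed by removing one H⁺ from HSO₄⁻, giving SO₄²⁻. (b) pKa = -log(Ka) = -log(1.09e-02) = 1.96.

Conjugate base: SO₄²⁻; pK_a = 1.96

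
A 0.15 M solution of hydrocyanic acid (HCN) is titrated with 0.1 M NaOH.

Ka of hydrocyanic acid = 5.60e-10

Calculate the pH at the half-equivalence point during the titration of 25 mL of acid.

At half-equivalence [HA] = [A⁻], so Henderson-Hasselbalch gives pH = pKa = -log(5.60e-10) = 9.25.

pH = pKa = 9.25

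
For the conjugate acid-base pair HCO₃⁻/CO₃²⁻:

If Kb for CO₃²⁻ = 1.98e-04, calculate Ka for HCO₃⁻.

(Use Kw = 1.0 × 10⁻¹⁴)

For a conjugate pair Ka × Kb = Kw, so Ka = Kw/Kb = 1.0 × 10⁻¹⁴ / 1.98e-04 = 5.05e-11.

K_a = 5.05e-11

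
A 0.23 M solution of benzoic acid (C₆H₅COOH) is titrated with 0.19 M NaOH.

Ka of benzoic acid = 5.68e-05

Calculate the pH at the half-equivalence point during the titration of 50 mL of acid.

At half-equivalence [HA] = [A⁻], so Henderson-Hasselbalch gives pH = pKa = -log(5.68e-05) = 4.25.

pH = pKa = 4.25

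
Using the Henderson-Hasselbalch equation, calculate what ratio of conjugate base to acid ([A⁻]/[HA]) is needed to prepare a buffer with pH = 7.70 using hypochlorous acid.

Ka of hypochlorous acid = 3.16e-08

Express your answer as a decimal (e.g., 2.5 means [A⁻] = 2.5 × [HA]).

pKa = -log(3.16e-08) = 7.5003. pH = pKa + log([A⁻]/[HA]), so log([A⁻]/[HA]) = pH − pKa = 7.70 − 7.5003 = 0.1997. [A⁻]/[HA] = 10^(0.1997) = 1.58

[A⁻]/[HA] = 1.58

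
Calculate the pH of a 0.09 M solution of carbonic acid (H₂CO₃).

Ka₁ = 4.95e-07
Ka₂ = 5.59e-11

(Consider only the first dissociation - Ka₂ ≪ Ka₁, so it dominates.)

First dissociation dominates. From Ka₁ = [H⁺][HA⁻]/[H₂A], x² + Ka₁·x − Ka₁·C = 0 with C = 0.09 M and Ka₁ = 4.95e-07. Solving: [H⁺] = (−Ka₁ + √(Ka₁² + 4·Ka₁·C)) / 2 = 2.1082e-04 M. pH = -log(2.1082e-04) = 3.68.

pH = 3.68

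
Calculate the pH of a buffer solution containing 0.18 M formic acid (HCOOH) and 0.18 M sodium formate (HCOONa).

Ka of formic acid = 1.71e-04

pKa = -log(1.71e-04) = 3.77. pH = pKa + log([A⁻]/[HA]) = 3.77 + log(0.18/0.18)

pH = 3.77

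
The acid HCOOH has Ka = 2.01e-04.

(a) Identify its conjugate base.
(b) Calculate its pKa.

(a) The conjugate base is formed by removing one H⁺ from HCOOH, giving HCOO⁻. (b) pKa = -log(Ka) = -log(2.01e-04) = 3.70.

Conjugate base: HCOO⁻; pK_a = 3.70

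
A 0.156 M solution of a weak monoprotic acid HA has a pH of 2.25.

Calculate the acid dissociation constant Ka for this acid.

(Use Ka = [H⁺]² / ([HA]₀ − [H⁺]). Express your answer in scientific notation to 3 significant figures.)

[H⁺] = 10^(−pH) = 10^(−2.25) = 5.623e-03 M. For HA ⇌ H⁺ + A⁻, Ka = [H⁺][A⁻]/[HA] = [H⁺]² / ([HA]₀ − [H⁺]) = (5.623e-03)² / (0.156 − 5.623e-03) = 2.10e-04.

K_a = 2.10e-04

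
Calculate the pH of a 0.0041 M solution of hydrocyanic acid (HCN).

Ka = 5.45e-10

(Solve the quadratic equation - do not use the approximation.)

x² + Ka×x - Ka×C = 0. Using quadratic formula: [H⁺] = 1.4946e-06

pH = 5.83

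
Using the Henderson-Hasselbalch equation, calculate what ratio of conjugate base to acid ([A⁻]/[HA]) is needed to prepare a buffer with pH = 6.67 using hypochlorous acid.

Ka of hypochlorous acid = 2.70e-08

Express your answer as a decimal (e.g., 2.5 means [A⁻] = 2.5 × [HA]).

pKa = -log(2.70e-08) = 7.5686. pH = pKa + log([A⁻]/[HA]), so log([A⁻]/[HA]) = pH − pKa = 6.67 − 7.5686 = -0.8986. [A⁻]/[HA] = 10^(-0.8986) = 0.126

[A⁻]/[HA] = 0.126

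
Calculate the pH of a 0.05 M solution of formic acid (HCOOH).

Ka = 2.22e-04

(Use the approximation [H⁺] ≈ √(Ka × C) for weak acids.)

[H⁺] = √(Ka × C) = √(2.22e-04 × 0.05) = 3.3317e-03. pH = -log(3.3317e-03)

pH = 2.48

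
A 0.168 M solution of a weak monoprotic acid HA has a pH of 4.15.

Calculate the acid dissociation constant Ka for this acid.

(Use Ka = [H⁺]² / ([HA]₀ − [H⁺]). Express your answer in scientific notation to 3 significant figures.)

[H⁺] = 10^(−pH) = 10^(−4.15) = 7.079e-05 M. For HA ⇌ H⁺ + A⁻, Ka = [H⁺][A⁻]/[HA] = [H⁺]² / ([HA]₀ − [H⁺]) = (7.079e-05)² / (0.168 − 7.079e-05) = 2.98e-08.

K_a = 2.98e-08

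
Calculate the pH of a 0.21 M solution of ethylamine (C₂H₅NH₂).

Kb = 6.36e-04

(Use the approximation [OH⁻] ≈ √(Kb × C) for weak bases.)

[OH⁻] = √(Kb × C) = √(6.36e-04 × 0.21) = 1.1557e-02. pOH = 1.94, pH = 14 - pOH

pH = 12.06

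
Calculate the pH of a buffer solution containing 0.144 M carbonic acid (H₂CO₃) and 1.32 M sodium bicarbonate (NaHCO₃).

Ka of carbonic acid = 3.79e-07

pKa = -log(3.79e-07) = 6.42. pH = pKa + log([A⁻]/[HA]) = 6.42 + log(1.32/0.144)

pH = 7.38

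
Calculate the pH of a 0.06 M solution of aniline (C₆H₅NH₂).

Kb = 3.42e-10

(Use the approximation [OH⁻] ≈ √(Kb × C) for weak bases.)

[OH⁻] = √(Kb × C) = √(3.42e-10 × 0.06) = 4.5299e-06. pOH = 5.34, pH = 14 - pOH

pH = 8.66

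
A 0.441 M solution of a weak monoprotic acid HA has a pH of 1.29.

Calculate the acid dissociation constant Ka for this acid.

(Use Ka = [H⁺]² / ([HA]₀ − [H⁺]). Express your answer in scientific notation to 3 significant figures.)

[H⁺] = 10^(−pH) = 10^(−1.29) = 5.129e-02 M. For HA ⇌ H⁺ + A⁻, Ka = [H⁺][A⁻]/[HA] = [H⁺]² / ([HA]₀ − [H⁺]) = (5.129e-02)² / (0.441 − 5.129e-02) = 6.75e-03.

K_a = 6.75e-03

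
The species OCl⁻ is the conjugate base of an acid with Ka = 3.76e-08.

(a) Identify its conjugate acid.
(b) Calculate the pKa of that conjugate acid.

(a) The conjugate acid is formed by adding one H⁺ to OCl⁻, giving HOCl. (b) pKa = -log(Ka) = -log(3.76e-08) = 7.42.

Conjugate acid: HOCl; pK_a = 7.42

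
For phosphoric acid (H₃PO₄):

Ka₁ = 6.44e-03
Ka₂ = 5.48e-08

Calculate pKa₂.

pKa₂ = -log(Ka₂) = -log(5.48e-08) = 7.26.

pK_{a2} = 7.26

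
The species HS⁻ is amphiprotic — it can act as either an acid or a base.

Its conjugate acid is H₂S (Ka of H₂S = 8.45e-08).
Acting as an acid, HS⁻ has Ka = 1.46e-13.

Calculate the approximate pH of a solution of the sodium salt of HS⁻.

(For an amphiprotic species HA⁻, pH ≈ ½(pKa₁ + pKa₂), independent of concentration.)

pKa₁ = -log(8.45e-08) = 7.07; pKa₂ = -log(1.46e-13) = 12.84. For an amphiprotic species, pH ≈ ½(pKa₁ + pKa₂) = ½(7.07 + 12.84) = 9.95.

pH = 9.95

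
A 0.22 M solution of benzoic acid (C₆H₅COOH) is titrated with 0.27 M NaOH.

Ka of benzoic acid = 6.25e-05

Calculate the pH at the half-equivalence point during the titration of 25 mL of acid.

At half-equivalence [HA] = [A⁻], so Henderson-Hasselbalch gives pH = pKa = -log(6.25e-05) = 4.20.

pH = pKa = 4.20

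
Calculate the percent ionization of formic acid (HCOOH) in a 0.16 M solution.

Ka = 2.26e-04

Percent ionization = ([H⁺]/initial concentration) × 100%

Using Ka equilibrium: x² + Ka×x - Ka×C = 0. Solving: [H⁺] = 5.9014e-03. Percent = (5.9014e-03/0.16) × 100

Percent ionization = 3.69%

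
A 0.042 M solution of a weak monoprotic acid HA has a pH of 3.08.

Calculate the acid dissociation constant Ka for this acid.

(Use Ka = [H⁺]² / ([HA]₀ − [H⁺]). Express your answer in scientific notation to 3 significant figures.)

[H⁺] = 10^(−pH) = 10^(−3.08) = 8.318e-04 M. For HA ⇌ H⁺ + A⁻, Ka = [H⁺][A⁻]/[HA] = [H⁺]² / ([HA]₀ − [H⁺]) = (8.318e-04)² / (0.042 − 8.318e-04) = 1.68e-05.

K_a = 1.68e-05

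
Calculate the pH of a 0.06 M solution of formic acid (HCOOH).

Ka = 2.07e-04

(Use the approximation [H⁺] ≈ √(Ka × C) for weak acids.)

[H⁺] = √(Ka × C) = √(2.07e-04 × 0.06) = 3.5242e-03. pH = -log(3.5242e-03)

pH = 2.45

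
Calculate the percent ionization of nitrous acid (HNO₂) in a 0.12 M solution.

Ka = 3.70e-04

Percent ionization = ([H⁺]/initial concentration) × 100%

Using Ka equilibrium: x² + Ka×x - Ka×C = 0. Solving: [H⁺] = 6.4809e-03. Percent = (6.4809e-03/0.12) × 100

Percent ionization = 5.4%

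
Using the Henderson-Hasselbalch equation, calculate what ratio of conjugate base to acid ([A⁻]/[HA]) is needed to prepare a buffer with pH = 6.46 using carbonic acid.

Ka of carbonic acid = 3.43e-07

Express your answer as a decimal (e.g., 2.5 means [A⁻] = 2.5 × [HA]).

pKa = -log(3.43e-07) = 6.4647. pH = pKa + log([A⁻]/[HA]), so log([A⁻]/[HA]) = pH − pKa = 6.46 − 6.4647 = -0.0047. [A⁻]/[HA] = 10^(-0.0047) = 0.989

[A⁻]/[HA] = 0.989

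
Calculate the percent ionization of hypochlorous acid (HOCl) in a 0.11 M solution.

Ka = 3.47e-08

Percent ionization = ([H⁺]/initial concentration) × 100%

Using Ka equilibrium: x² + Ka×x - Ka×C = 0. Solving: [H⁺] = 6.1765e-05. Percent = (6.1765e-05/0.11) × 100

Percent ionization = 0.0561%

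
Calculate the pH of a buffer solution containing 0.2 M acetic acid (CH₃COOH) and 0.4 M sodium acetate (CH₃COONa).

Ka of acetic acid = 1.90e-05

pKa = -log(1.90e-05) = 4.72. pH = pKa + log([A⁻]/[HA]) = 4.72 + log(0.4/0.2)

pH = 5.02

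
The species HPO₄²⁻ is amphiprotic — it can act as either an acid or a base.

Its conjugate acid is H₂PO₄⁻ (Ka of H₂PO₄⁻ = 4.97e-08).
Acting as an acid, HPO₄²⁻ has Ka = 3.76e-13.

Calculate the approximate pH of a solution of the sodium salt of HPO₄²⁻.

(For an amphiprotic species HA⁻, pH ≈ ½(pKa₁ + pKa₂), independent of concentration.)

pKa₁ = -log(4.97e-08) = 7.30; pKa₂ = -log(3.76e-13) = 12.42. For an amphiprotic species, pH ≈ ½(pKa₁ + pKa₂) = ½(7.30 + 12.42) = 9.86.

pH = 9.86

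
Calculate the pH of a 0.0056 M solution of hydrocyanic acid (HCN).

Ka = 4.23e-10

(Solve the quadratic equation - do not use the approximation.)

x² + Ka×x - Ka×C = 0. Using quadratic formula: [H⁺] = 1.5389e-06

pH = 5.81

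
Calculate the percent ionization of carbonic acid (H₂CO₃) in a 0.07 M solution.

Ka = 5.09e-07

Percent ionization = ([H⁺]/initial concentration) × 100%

Using Ka equilibrium: x² + Ka×x - Ka×C = 0. Solving: [H⁺] = 1.8850e-04. Percent = (1.8850e-04/0.07) × 100

Percent ionization = 0.269%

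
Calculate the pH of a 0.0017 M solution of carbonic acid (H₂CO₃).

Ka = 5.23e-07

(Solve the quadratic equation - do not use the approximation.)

x² + Ka×x - Ka×C = 0. Using quadratic formula: [H⁺] = 2.9557e-05

pH = 4.53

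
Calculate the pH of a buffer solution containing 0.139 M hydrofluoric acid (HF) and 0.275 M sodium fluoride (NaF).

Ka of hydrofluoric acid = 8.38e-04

pKa = -log(8.38e-04) = 3.08. pH = pKa + log([A⁻]/[HA]) = 3.08 + log(0.275/0.139)

pH = 3.37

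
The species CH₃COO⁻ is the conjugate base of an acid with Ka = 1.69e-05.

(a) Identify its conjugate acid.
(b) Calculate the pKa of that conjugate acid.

(a) The conjugate acid is formed by adding one H⁺ to CH₃COO⁻, giving CH₃COOH. (b) pKa = -log(Ka) = -log(1.69e-05) = 4.77.

Conjugate acid: CH₃COOH; pK_a = 4.77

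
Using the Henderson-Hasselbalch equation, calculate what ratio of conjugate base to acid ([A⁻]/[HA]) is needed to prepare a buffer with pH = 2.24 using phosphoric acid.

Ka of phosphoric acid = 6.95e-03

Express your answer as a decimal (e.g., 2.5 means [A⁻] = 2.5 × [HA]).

pKa = -log(6.95e-03) = 2.1580. pH = pKa + log([A⁻]/[HA]), so log([A⁻]/[HA]) = pH − pKa = 2.24 − 2.1580 = 0.0820. [A⁻]/[HA] = 10^(0.0820) = 1.21

[A⁻]/[HA] = 1.21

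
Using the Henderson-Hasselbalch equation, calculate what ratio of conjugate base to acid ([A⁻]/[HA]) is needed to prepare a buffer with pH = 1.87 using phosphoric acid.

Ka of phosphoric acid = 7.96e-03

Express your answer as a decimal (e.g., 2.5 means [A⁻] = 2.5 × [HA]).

pKa = -log(7.96e-03) = 2.0991. pH = pKa + log([A⁻]/[HA]), so log([A⁻]/[HA]) = pH − pKa = 1.87 − 2.0991 = -0.2291. [A⁻]/[HA] = 10^(-0.2291) = 0.590

[A⁻]/[HA] = 0.590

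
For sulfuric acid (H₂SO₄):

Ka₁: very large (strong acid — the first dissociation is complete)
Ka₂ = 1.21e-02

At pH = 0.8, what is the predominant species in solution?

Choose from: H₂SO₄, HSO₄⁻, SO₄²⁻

The first dissociation is complete, so H₂SO₄ itself is never the predominant species in water; pKa₂ = -log(1.21e-02) = 1.92. For a polyprotic acid the predominant species crosses at each pKa: below pKa_n the protonated form dominates, above it the deprotonated form does. At pH = 0.8, the predominant species is HSO₄⁻.

HSO₄⁻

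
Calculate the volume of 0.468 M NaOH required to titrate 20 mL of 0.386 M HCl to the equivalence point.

At equivalence: moles acid = moles base. moles HCl = 0.386 × 20/1000 = 0.00772 mol. V_base = moles / 0.468 × 1000 = 16.5 mL.

V_{base} = 16.5 mL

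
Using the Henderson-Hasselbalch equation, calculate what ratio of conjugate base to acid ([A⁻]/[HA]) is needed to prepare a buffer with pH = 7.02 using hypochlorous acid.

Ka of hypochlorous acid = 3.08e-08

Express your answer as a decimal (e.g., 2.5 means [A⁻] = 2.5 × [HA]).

pKa = -log(3.08e-08) = 7.5114. pH = pKa + log([A⁻]/[HA]), so log([A⁻]/[HA]) = pH − pKa = 7.02 − 7.5114 = -0.4914. [A⁻]/[HA] = 10^(-0.4914) = 0.323

[A⁻]/[HA] = 0.323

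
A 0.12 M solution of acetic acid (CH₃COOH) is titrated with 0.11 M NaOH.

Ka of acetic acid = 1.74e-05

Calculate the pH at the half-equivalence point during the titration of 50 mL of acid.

At half-equivalence [HA] = [A⁻], so Henderson-Hasselbalch gives pH = pKa = -log(1.74e-05) = 4.76.

pH = pKa = 4.76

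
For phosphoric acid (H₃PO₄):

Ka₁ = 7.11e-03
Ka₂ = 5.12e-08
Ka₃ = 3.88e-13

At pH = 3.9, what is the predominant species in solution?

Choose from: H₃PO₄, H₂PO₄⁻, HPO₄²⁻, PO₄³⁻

pKa₁ = 2.15, pKa₂ = 7.29, pKa₃ = 12.41. For a polyprotic acid the predominant species crosses at each pKa: below pKa_n the protonated form dominates, above it the deprotonated form does. At pH = 3.9, the predominant species is H₂PO₄⁻.

H₂PO₄⁻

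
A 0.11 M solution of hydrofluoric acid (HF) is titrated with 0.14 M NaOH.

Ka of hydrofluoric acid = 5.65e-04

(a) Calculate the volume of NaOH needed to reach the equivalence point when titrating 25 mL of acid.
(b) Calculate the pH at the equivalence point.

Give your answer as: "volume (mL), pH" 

moles acid = 0.11 × 25/1000 = 0.00275 mol; V_base = moles/0.14 × 1000 = 19.6 mL. At equivalence only the conjugate base is present: [A⁻] = 0.00275/0.045 = 6.1600e-02 M. Kb = Kw/Ka = 1.77e-11; [OH⁻] = √(Kb × [A⁻]) = 1.0442e-06; pOH = 5.98; pH = 14 - pOH = 8.02.

V = 19.6 mL, pH = 8.02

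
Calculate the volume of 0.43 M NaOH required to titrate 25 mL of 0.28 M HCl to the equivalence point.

At equivalence: moles acid = moles base. moles HCl = 0.28 × 25/1000 = 0.007 mol. V_base = moles / 0.43 × 1000 = 16.3 mL.

V_{base} = 16.3 mL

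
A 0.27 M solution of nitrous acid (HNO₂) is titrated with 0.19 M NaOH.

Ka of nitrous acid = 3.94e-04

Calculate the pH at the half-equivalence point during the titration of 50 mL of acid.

At half-equivalence [HA] = [A⁻], so Henderson-Hasselbalch gives pH = pKa = -log(3.94e-04) = 3.40.

pH = pKa = 3.40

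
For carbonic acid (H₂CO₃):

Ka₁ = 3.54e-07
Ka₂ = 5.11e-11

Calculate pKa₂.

pKa₂ = -log(Ka₂) = -log(5.11e-11) = 10.29.

pK_{a2} = 10.29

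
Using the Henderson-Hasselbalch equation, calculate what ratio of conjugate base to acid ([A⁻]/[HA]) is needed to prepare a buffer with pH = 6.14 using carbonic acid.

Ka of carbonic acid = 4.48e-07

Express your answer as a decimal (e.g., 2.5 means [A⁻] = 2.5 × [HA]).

pKa = -log(4.48e-07) = 6.3487. pH = pKa + log([A⁻]/[HA]), so log([A⁻]/[HA]) = pH − pKa = 6.14 − 6.3487 = -0.2087. [A⁻]/[HA] = 10^(-0.2087) = 0.618

[A⁻]/[HA] = 0.618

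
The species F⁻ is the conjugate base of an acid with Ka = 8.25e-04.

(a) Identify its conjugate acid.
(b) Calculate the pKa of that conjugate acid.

(a) The conjugate acid is formed by adding one H⁺ to F⁻, giving HF. (b) pKa = -log(Ka) = -log(8.25e-04) = 3.08.

Conjugate acid: HF; pK_a = 3.08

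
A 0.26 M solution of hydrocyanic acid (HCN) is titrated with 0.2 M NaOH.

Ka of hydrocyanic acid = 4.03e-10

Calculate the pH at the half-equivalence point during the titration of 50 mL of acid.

At half-equivalence [HA] = [A⁻], so Henderson-Hasselbalch gives pH = pKa = -log(4.03e-10) = 9.39.

pH = pKa = 9.39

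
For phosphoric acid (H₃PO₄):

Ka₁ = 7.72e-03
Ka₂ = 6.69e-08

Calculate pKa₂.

pKa₂ = -log(Ka₂) = -log(6.69e-08) = 7.17.

pK_{a2} = 7.17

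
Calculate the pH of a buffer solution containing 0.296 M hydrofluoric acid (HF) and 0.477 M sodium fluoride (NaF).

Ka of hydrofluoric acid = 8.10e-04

pKa = -log(8.10e-04) = 3.09. pH = pKa + log([A⁻]/[HA]) = 3.09 + log(0.477/0.296)

pH = 3.30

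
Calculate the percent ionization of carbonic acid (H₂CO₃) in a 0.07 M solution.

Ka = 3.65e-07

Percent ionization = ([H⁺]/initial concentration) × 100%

Using Ka equilibrium: x² + Ka×x - Ka×C = 0. Solving: [H⁺] = 1.5966e-04. Percent = (1.5966e-04/0.07) × 100

Percent ionization = 0.228%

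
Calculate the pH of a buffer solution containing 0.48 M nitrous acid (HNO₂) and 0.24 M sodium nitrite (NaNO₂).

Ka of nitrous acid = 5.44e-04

pKa = -log(5.44e-04) = 3.26. pH = pKa + log([A⁻]/[HA]) = 3.26 + log(0.24/0.48)

pH = 2.96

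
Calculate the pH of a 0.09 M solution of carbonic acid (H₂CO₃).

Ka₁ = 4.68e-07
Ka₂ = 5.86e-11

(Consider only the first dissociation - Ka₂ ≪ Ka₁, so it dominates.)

First dissociation dominates. From Ka₁ = [H⁺][HA⁻]/[H₂A], x² + Ka₁·x − Ka₁·C = 0 with C = 0.09 M and Ka₁ = 4.68e-07. Solving: [H⁺] = (−Ka₁ + √(Ka₁² + 4·Ka₁·C)) / 2 = 2.0500e-04 M. pH = -log(2.0500e-04) = 3.69.

pH = 3.69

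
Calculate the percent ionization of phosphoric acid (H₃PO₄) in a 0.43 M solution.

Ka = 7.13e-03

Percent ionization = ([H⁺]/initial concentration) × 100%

Using Ka equilibrium: x² + Ka×x - Ka×C = 0. Solving: [H⁺] = 5.1920e-02. Percent = (5.1920e-02/0.43) × 100

Percent ionization = 12.1%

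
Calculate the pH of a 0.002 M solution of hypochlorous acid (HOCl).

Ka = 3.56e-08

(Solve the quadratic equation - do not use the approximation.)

x² + Ka×x - Ka×C = 0. Using quadratic formula: [H⁺] = 8.4202e-06

pH = 5.07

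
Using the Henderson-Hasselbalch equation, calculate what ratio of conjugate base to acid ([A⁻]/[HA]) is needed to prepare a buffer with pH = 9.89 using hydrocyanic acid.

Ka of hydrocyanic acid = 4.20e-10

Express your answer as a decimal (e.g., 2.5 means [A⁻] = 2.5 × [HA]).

pKa = -log(4.20e-10) = 9.3768. pH = pKa + log([A⁻]/[HA]), so log([A⁻]/[HA]) = pH − pKa = 9.89 − 9.3768 = 0.5132. [A⁻]/[HA] = 10^(0.5132) = 3.26

[A⁻]/[HA] = 3.26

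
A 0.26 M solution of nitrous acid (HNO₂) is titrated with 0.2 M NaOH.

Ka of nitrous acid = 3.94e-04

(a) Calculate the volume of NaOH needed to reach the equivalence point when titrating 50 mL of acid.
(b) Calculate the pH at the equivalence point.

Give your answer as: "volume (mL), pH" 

moles acid = 0.26 × 50/1000 = 0.013 mol; V_base = moles/0.2 × 1000 = 65.0 mL. At equivalence only the conjugate base is present: [A⁻] = 0.013/0.115 = 1.1304e-01 M. Kb = Kw/Ka = 2.54e-11; [OH⁻] = √(Kb × [A⁻]) = 1.6938e-06; pOH = 5.77; pH = 14 - pOH = 8.23.

V = 65.0 mL, pH = 8.23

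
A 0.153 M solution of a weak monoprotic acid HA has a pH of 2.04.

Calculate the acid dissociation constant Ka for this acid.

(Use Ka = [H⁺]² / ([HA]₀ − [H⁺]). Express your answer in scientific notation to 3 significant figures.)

[H⁺] = 10^(−pH) = 10^(−2.04) = 9.120e-03 M. For HA ⇌ H⁺ + A⁻, Ka = [H⁺][A⁻]/[HA] = [H⁺]² / ([HA]₀ − [H⁺]) = (9.120e-03)² / (0.153 − 9.120e-03) = 5.78e-04.

K_a = 5.78e-04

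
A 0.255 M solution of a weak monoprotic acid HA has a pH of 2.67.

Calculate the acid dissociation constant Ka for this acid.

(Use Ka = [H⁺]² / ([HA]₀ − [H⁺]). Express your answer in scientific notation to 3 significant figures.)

[H⁺] = 10^(−pH) = 10^(−2.67) = 2.138e-03 M. For HA ⇌ H⁺ + A⁻, Ka = [H⁺][A⁻]/[HA] = [H⁺]² / ([HA]₀ − [H⁺]) = (2.138e-03)² / (0.255 − 2.138e-03) = 1.81e-05.

K_a = 1.81e-05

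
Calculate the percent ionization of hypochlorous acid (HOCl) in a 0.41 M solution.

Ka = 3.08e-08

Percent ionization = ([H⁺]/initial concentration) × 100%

Using Ka equilibrium: x² + Ka×x - Ka×C = 0. Solving: [H⁺] = 1.1236e-04. Percent = (1.1236e-04/0.41) × 100

Percent ionization = 0.0274%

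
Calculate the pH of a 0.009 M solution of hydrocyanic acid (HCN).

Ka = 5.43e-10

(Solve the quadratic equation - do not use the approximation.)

x² + Ka×x - Ka×C = 0. Using quadratic formula: [H⁺] = 2.2104e-06

pH = 5.66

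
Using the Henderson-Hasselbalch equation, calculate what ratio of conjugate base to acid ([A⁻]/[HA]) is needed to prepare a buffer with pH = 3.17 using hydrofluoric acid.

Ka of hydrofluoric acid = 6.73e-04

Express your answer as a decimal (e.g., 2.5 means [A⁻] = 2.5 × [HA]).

pKa = -log(6.73e-04) = 3.1720. pH = pKa + log([A⁻]/[HA]), so log([A⁻]/[HA]) = pH − pKa = 3.17 − 3.1720 = -0.0020. [A⁻]/[HA] = 10^(-0.0020) = 0.995

[A⁻]/[HA] = 0.995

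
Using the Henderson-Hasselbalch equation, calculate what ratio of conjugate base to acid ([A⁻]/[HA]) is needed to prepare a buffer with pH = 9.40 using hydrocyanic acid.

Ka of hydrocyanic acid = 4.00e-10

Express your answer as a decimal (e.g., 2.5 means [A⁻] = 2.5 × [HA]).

pKa = -log(4.00e-10) = 9.3979. pH = pKa + log([A⁻]/[HA]), so log([A⁻]/[HA]) = pH − pKa = 9.40 − 9.3979 = 0.0021. [A⁻]/[HA] = 10^(0.0021) = 1.00

[A⁻]/[HA] = 1.00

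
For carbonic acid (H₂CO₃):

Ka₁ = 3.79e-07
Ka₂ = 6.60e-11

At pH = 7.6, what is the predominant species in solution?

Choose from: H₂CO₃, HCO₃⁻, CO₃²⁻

pKa₁ = 6.42, pKa₂ = 10.18. For a polyprotic acid the predominant species crosses at each pKa: below pKa_n the protonated form dominates, above it the deprotonated form does. At pH = 7.6, the predominant species is HCO₃⁻.

HCO₃⁻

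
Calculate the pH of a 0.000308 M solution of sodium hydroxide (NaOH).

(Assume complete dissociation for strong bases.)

[OH⁻] = 0.000308 M for strong base. pOH = -log[OH⁻] = 3.51, pH = 14 - pOH

pH = 10.49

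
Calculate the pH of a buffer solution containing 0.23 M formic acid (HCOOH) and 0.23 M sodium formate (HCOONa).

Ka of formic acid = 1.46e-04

pKa = -log(1.46e-04) = 3.84. pH = pKa + log([A⁻]/[HA]) = 3.84 + log(0.23/0.23)

pH = 3.84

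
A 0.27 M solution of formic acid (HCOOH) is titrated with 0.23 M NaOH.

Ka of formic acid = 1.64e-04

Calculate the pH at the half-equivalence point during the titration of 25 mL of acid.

At half-equivalence [HA] = [A⁻], so Henderson-Hasselbalch gives pH = pKa = -log(1.64e-04) = 3.79.

pH = pKa = 3.79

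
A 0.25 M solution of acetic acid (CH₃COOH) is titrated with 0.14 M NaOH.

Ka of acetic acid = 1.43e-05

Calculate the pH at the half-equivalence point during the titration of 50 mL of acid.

At half-equivalence [HA] = [A⁻], so Henderson-Hasselbalch gives pH = pKa = -log(1.43e-05) = 4.84.

pH = pKa = 4.84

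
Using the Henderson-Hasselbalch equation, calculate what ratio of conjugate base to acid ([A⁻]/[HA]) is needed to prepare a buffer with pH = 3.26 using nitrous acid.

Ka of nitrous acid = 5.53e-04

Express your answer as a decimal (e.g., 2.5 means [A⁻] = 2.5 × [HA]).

pKa = -log(5.53e-04) = 3.2573. pH = pKa + log([A⁻]/[HA]), so log([A⁻]/[HA]) = pH − pKa = 3.26 − 3.2573 = 0.0027. [A⁻]/[HA] = 10^(0.0027) = 1.01

[A⁻]/[HA] = 1.01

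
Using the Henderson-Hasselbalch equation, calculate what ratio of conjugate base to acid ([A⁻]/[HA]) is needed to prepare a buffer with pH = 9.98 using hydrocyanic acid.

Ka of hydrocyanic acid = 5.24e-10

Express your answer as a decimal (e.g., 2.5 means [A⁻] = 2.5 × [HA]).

pKa = -log(5.24e-10) = 9.2807. pH = pKa + log([A⁻]/[HA]), so log([A⁻]/[HA]) = pH − pKa = 9.98 − 9.2807 = 0.6993. [A⁻]/[HA] = 10^(0.6993) = 5.00

[A⁻]/[HA] = 5.00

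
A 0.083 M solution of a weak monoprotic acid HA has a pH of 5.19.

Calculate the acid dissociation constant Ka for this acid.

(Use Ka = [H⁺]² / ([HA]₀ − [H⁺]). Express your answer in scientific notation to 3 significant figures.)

[H⁺] = 10^(−pH) = 10^(−5.19) = 6.457e-06 M. For HA ⇌ H⁺ + A⁻, Ka = [H⁺][A⁻]/[HA] = [H⁺]² / ([HA]₀ − [H⁺]) = (6.457e-06)² / (0.083 − 6.457e-06) = 5.02e-10.

K_a = 5.02e-10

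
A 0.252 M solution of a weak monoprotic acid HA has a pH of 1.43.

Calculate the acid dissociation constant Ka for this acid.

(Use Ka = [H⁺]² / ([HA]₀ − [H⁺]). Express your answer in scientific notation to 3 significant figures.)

[H⁺] = 10^(−pH) = 10^(−1.43) = 3.715e-02 M. For HA ⇌ H⁺ + A⁻, Ka = [H⁺][A⁻]/[HA] = [H⁺]² / ([HA]₀ − [H⁺]) = (3.715e-02)² / (0.252 − 3.715e-02) = 6.42e-03.

K_a = 6.42e-03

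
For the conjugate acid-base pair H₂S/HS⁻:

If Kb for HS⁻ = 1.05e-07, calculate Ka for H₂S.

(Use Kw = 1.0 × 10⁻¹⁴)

For a conjugate pair Ka × Kb = Kw, so Ka = Kw/Kb = 1.0 × 10⁻¹⁴ / 1.05e-07 = 9.52e-08.

K_a = 9.52e-08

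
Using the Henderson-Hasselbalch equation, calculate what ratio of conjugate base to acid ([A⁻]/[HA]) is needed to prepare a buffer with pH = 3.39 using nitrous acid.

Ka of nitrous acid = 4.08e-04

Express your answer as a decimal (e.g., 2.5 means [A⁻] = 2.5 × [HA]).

pKa = -log(4.08e-04) = 3.3893. pH = pKa + log([A⁻]/[HA]), so log([A⁻]/[HA]) = pH − pKa = 3.39 − 3.3893 = 0.0007. [A⁻]/[HA] = 10^(0.0007) = 1.00

[A⁻]/[HA] = 1.00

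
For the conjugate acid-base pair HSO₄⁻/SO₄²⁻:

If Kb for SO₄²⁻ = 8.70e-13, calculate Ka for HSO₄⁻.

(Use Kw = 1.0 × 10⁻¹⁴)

For a conjugate pair Ka × Kb = Kw, so Ka = Kw/Kb = 1.0 × 10⁻¹⁴ / 8.70e-13 = 1.15e-02.

K_a = 1.15e-02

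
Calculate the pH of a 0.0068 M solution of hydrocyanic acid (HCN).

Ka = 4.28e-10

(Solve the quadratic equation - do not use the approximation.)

x² + Ka×x - Ka×C = 0. Using quadratic formula: [H⁺] = 1.7058e-06

pH = 5.77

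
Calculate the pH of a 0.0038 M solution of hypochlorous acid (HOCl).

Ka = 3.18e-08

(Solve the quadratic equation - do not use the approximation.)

x² + Ka×x - Ka×C = 0. Using quadratic formula: [H⁺] = 1.0977e-05

pH = 4.96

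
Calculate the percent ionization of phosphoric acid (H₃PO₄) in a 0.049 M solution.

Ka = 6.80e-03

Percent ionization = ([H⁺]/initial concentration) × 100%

Using Ka equilibrium: x² + Ka×x - Ka×C = 0. Solving: [H⁺] = 1.5168e-02. Percent = (1.5168e-02/0.049) × 100

Percent ionization = 31%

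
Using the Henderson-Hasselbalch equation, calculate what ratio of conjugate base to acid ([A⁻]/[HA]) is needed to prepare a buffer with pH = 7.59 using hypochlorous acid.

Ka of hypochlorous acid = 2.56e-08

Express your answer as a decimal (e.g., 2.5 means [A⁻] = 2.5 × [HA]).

pKa = -log(2.56e-08) = 7.5918. pH = pKa + log([A⁻]/[HA]), so log([A⁻]/[HA]) = pH − pKa = 7.59 − 7.5918 = -0.0018. [A⁻]/[HA] = 10^(-0.0018) = 0.996

[A⁻]/[HA] = 0.996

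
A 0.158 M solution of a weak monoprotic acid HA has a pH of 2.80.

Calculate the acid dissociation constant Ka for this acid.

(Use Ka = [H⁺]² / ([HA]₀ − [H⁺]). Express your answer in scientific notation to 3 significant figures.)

[H⁺] = 10^(−pH) = 10^(−2.80) = 1.585e-03 M. For HA ⇌ H⁺ + A⁻, Ka = [H⁺][A⁻]/[HA] = [H⁺]² / ([HA]₀ − [H⁺]) = (1.585e-03)² / (0.158 − 1.585e-03) = 1.61e-05.

K_a = 1.61e-05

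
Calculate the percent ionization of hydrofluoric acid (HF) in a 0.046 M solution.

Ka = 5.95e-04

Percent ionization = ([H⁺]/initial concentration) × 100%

Using Ka equilibrium: x² + Ka×x - Ka×C = 0. Solving: [H⁺] = 4.9426e-03. Percent = (4.9426e-03/0.046) × 100

Percent ionization = 10.7%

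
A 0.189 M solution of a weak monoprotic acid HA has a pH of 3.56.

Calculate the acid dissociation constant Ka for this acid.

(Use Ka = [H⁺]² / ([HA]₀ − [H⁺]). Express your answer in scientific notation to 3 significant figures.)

[H⁺] = 10^(−pH) = 10^(−3.56) = 2.754e-04 M. For HA ⇌ H⁺ + A⁻, Ka = [H⁺][A⁻]/[HA] = [H⁺]² / ([HA]₀ − [H⁺]) = (2.754e-04)² / (0.189 − 2.754e-04) = 4.02e-07.

K_a = 4.02e-07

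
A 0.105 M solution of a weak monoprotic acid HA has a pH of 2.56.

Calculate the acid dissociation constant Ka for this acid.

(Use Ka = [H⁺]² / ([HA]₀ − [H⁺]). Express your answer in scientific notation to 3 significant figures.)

[H⁺] = 10^(−pH) = 10^(−2.56) = 2.754e-03 M. For HA ⇌ H⁺ + A⁻, Ka = [H⁺][A⁻]/[HA] = [H⁺]² / ([HA]₀ − [H⁺]) = (2.754e-03)² / (0.105 − 2.754e-03) = 7.42e-05.

K_a = 7.42e-05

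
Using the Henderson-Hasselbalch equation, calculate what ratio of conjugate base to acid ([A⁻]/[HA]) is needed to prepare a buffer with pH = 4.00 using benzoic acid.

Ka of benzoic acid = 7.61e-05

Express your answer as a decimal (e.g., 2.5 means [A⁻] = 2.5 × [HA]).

pKa = -log(7.61e-05) = 4.1186. pH = pKa + log([A⁻]/[HA]), so log([A⁻]/[HA]) = pH − pKa = 4.00 − 4.1186 = -0.1186. [A⁻]/[HA] = 10^(-0.1186) = 0.761

[A⁻]/[HA] = 0.761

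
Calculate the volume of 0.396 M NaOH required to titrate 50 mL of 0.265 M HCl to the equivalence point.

At equivalence: moles acid = moles base. moles HCl = 0.265 × 50/1000 = 0.01325 mol. V_base = moles / 0.396 × 1000 = 33.5 mL.

V_{base} = 33.5 mL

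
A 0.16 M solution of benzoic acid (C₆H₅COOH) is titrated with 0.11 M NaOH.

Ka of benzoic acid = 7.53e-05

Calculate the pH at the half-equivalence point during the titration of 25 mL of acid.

At half-equivalence [HA] = [A⁻], so Henderson-Hasselbalch gives pH = pKa = -log(7.53e-05) = 4.12.

pH = pKa = 4.12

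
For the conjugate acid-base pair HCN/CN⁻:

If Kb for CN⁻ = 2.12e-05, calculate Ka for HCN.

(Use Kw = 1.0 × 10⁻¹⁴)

For a conjugate pair Ka × Kb = Kw, so Ka = Kw/Kb = 1.0 × 10⁻¹⁴ / 2.12e-05 = 4.72e-10.

K_a = 4.72e-10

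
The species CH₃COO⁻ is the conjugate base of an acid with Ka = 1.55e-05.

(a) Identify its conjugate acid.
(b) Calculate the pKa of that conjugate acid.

(a) The conjugate acid is formed by adding one H⁺ to CH₃COO⁻, giving CH₃COOH. (b) pKa = -log(Ka) = -log(1.55e-05) = 4.81.

Conjugate acid: CH₃COOH; pK_a = 4.81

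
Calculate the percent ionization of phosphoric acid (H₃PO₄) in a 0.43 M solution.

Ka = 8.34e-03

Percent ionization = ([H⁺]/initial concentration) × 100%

Using Ka equilibrium: x² + Ka×x - Ka×C = 0. Solving: [H⁺] = 5.5860e-02. Percent = (5.5860e-02/0.43) × 100

Percent ionization = 13%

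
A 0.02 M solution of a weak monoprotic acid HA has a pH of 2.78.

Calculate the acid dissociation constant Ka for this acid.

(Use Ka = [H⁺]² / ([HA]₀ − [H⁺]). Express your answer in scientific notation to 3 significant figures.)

[H⁺] = 10^(−pH) = 10^(−2.78) = 1.660e-03 M. For HA ⇌ H⁺ + A⁻, Ka = [H⁺][A⁻]/[HA] = [H⁺]² / ([HA]₀ − [H⁺]) = (1.660e-03)² / (0.02 − 1.660e-03) = 1.50e-04.

K_a = 1.50e-04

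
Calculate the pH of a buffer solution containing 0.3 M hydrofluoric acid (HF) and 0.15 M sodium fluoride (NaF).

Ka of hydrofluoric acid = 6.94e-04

pKa = -log(6.94e-04) = 3.16. pH = pKa + log([A⁻]/[HA]) = 3.16 + log(0.15/0.3)

pH = 2.86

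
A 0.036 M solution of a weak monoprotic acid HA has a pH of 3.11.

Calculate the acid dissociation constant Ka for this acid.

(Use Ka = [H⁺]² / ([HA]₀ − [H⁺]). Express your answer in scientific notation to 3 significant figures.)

[H⁺] = 10^(−pH) = 10^(−3.11) = 7.762e-04 M. For HA ⇌ H⁺ + A⁻, Ka = [H⁺][A⁻]/[HA] = [H⁺]² / ([HA]₀ − [H⁺]) = (7.762e-04)² / (0.036 − 7.762e-04) = 1.71e-05.

K_a = 1.71e-05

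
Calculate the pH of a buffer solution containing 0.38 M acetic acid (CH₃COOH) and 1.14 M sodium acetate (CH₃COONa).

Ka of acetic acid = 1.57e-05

pKa = -log(1.57e-05) = 4.80. pH = pKa + log([A⁻]/[HA]) = 4.80 + log(1.14/0.38)

pH = 5.28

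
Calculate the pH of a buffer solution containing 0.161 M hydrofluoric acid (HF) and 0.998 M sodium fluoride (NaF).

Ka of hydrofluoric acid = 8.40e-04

pKa = -log(8.40e-04) = 3.08. pH = pKa + log([A⁻]/[HA]) = 3.08 + log(0.998/0.161)

pH = 3.87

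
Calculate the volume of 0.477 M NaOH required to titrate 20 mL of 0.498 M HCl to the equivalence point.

At equivalence: moles acid = moles base. moles HCl = 0.498 × 20/1000 = 0.00996 mol. V_base = moles / 0.477 × 1000 = 20.9 mL.

V_{base} = 20.9 mL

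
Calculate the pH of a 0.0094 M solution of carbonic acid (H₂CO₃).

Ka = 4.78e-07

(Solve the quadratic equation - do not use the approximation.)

x² + Ka×x - Ka×C = 0. Using quadratic formula: [H⁺] = 6.6793e-05

pH = 4.18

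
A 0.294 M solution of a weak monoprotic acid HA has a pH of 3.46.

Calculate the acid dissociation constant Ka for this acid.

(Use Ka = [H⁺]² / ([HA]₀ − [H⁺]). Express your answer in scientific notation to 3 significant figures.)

[H⁺] = 10^(−pH) = 10^(−3.46) = 3.467e-04 M. For HA ⇌ H⁺ + A⁻, Ka = [H⁺][A⁻]/[HA] = [H⁺]² / ([HA]₀ − [H⁺]) = (3.467e-04)² / (0.294 − 3.467e-04) = 4.09e-07.

K_a = 4.09e-07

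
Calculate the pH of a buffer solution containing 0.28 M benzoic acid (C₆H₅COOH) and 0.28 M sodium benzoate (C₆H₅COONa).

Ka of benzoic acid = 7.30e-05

pKa = -log(7.30e-05) = 4.14. pH = pKa + log([A⁻]/[HA]) = 4.14 + log(0.28/0.28)

pH = 4.14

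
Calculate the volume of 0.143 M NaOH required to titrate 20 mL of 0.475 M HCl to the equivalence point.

At equivalence: moles acid = moles base. moles HCl = 0.475 × 20/1000 = 0.0095 mol. V_base = moles / 0.143 × 1000 = 66.4 mL.

V_{base} = 66.4 mL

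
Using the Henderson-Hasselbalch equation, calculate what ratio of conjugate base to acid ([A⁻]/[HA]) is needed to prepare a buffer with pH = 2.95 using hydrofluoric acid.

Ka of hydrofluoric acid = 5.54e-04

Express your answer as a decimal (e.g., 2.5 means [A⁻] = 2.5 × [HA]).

pKa = -log(5.54e-04) = 3.2565. pH = pKa + log([A⁻]/[HA]), so log([A⁻]/[HA]) = pH − pKa = 2.95 − 3.2565 = -0.3065. [A⁻]/[HA] = 10^(-0.3065) = 0.494

[A⁻]/[HA] = 0.494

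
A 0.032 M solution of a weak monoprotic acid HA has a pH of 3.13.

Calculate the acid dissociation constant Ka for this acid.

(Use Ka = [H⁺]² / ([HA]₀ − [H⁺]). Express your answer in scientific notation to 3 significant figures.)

[H⁺] = 10^(−pH) = 10^(−3.13) = 7.413e-04 M. For HA ⇌ H⁺ + A⁻, Ka = [H⁺][A⁻]/[HA] = [H⁺]² / ([HA]₀ − [H⁺]) = (7.413e-04)² / (0.032 − 7.413e-04) = 1.76e-05.

K_a = 1.76e-05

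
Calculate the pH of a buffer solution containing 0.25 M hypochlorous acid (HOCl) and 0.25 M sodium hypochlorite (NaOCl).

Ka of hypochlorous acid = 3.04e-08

pKa = -log(3.04e-08) = 7.52. pH = pKa + log([A⁻]/[HA]) = 7.52 + log(0.25/0.25)

pH = 7.52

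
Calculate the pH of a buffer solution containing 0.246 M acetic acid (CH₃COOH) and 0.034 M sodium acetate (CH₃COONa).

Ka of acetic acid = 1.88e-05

pKa = -log(1.88e-05) = 4.73. pH = pKa + log([A⁻]/[HA]) = 4.73 + log(0.034/0.246)

pH = 3.87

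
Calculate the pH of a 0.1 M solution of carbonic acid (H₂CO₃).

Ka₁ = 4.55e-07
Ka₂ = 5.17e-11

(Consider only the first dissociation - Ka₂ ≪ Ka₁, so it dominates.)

First dissociation dominates. From Ka₁ = [H⁺][HA⁻]/[H₂A], x² + Ka₁·x − Ka₁·C = 0 with C = 0.1 M and Ka₁ = 4.55e-07. Solving: [H⁺] = (−Ka₁ + √(Ka₁² + 4·Ka₁·C)) / 2 = 2.1308e-04 M. pH = -log(2.1308e-04) = 3.67.

pH = 3.67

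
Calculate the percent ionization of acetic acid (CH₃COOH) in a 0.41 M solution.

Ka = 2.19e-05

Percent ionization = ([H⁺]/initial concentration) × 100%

Using Ka equilibrium: x² + Ka×x - Ka×C = 0. Solving: [H⁺] = 2.9856e-03. Percent = (2.9856e-03/0.41) × 100

Percent ionization = 0.728%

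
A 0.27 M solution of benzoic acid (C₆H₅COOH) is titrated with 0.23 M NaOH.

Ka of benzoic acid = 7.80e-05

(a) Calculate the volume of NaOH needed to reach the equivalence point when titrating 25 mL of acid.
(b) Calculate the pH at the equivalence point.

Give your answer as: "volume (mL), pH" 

moles acid = 0.27 × 25/1000 = 0.00675 mol; V_base = moles/0.23 × 1000 = 29.3 mL. At equivalence only the conjugate base is present: [A⁻] = 0.00675/0.054 = 1.2420e-01 M. Kb = Kw/Ka = 1.28e-10; [OH⁻] = √(Kb × [A⁻]) = 3.9904e-06; pOH = 5.40; pH = 14 - pOH = 8.60.

V = 29.3 mL, pH = 8.60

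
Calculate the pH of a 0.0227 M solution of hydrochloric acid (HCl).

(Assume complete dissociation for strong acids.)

[H⁺] = 0.0227 M for strong acid. pH = -log[H⁺] = -log(0.0227)

pH = 1.64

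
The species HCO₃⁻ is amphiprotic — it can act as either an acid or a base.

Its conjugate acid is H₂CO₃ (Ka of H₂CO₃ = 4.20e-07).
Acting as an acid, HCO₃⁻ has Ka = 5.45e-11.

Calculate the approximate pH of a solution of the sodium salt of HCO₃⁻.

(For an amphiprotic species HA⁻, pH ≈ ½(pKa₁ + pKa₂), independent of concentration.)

pKa₁ = -log(4.20e-07) = 6.38; pKa₂ = -log(5.45e-11) = 10.26. For an amphiprotic species, pH ≈ ½(pKa₁ + pKa₂) = ½(6.38 + 10.26) = 8.32.

pH = 8.32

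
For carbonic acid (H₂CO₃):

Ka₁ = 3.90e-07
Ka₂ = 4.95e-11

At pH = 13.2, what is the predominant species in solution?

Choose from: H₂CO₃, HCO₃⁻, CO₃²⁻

pKa₁ = 6.41, pKa₂ = 10.31. For a polyprotic acid the predominant species crosses at each pKa: below pKa_n the protonated form dominates, above it the deprotonated form does. At pH = 13.2, the predominant species is CO₃²⁻.

CO₃²⁻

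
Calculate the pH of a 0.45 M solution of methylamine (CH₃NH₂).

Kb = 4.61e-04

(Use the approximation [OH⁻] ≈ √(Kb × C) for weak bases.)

[OH⁻] = √(Kb × C) = √(4.61e-04 × 0.45) = 1.4403e-02. pOH = 1.84, pH = 14 - pOH

pH = 12.16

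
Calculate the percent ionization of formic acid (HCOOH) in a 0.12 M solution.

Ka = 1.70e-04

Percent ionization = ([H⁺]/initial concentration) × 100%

Using Ka equilibrium: x² + Ka×x - Ka×C = 0. Solving: [H⁺] = 4.4324e-03. Percent = (4.4324e-03/0.12) × 100

Percent ionization = 3.69%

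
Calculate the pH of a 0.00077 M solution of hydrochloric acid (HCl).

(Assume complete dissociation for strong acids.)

[H⁺] = 0.00077 M for strong acid. pH = -log[H⁺] = -log(0.00077)

pH = 3.11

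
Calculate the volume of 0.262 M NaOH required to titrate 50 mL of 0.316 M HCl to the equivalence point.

At equivalence: moles acid = moles base. moles HCl = 0.316 × 50/1000 = 0.0158 mol. V_base = moles / 0.262 × 1000 = 60.3 mL.

V_{base} = 60.3 mL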